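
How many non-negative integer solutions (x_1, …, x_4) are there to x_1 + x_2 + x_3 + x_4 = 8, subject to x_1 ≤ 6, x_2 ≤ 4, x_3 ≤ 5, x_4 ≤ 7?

Without the upper bounds there are C(11,3) = 165 ways to split 8 among 4 variables.
Subtract solutions that violate a single cap (substitute x_i' = x_i − (cap_i+1)): x_1 ≥ 7 gives C(4,3) = 4; x_2 ≥ 5 gives C(6,3) = 20; x_3 ≥ 6 gives C(5,3) = 10; x_4 ≥ 8 gives C(3,3) = 1. Together 35.
No two caps can be exceeded simultaneously, so the pair terms are all 0.
By inclusion–exclusion the count is 165 − 35 + 0 = 130.

130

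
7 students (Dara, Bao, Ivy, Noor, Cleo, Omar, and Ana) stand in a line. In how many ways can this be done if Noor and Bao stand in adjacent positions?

1440

Glue Noor and Bao into one block (2 internal orders), leaving 6 units to arrange in a row.
That gives 2 × 6! = 2 × 720 = 1440.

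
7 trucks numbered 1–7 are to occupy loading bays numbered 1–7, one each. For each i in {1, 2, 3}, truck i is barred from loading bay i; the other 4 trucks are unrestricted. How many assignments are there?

Let Aᵢ (for i ∈ {1, 2, 3}) be the placements that put truck i in its forbidden loading bay. Any j of these fix j positions, leaving (7−j)! ways to fill the rest, and there are C(3,j) ways to pick which j.
By inclusion–exclusion, the number of valid placements is Σ_{j=0}^{3} (−1)^j C(3,j)·(7−j)!.
Computing: 5040 − 2160 + 360 − 24 = 3216.

3216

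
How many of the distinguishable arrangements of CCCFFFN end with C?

60

Fix C in the last position and arrange the remaining 6 letters.
Those 6 letters have C appearing twice and F appearing 3 times, giving (6)!/(3!·2!) = 60.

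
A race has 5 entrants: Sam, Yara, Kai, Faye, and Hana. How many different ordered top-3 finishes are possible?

There are 5 choices for 1st place, 4 for 2nd, and 3 for 3rd.
That gives 5 × 4 × 3 = 60.

60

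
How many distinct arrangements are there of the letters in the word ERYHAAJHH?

The 9 letters of ERYHAAJHH have repeats: A appearing twice and H appearing 3 times.
Dividing 9! = 362880 by 3!·2! = 12 for the repeated letters gives 30240.

30240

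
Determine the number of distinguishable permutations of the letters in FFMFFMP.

The 7 letters of FFMFFMP have repeats: F appearing 4 times and M appearing twice.
So there are 7! / (4!·2!) = 105 distinguishable arrangements.

105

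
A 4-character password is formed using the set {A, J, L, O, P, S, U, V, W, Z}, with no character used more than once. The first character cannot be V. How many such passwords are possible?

4536

The first character has 10−1 = 9 choices (anything except V).
The remaining 3 characters are filled from the other 9 symbols without repetition: 9 × 8 × 7 = 504.
Total: 9 × 504 = 4536.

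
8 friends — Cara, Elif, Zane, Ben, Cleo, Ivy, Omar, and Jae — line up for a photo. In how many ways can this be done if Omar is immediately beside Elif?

10080

Place the 6 others and the Omar-Elif pair as 7 objects in a line; the pair has 2 internal arrangements.
So the count is 2·(7)! = 10080.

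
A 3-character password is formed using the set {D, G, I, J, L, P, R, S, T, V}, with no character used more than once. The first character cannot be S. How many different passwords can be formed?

The first character has 10−1 = 9 choices (anything except S).
The remaining 2 characters are filled from the other 9 symbols without repetition: 9 × 8 = 72.
Total: 9 × 72 = 648.

648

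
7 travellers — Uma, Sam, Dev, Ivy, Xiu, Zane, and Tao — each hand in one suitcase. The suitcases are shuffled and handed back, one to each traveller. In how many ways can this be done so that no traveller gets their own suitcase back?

1854

This is the derangement count D_7: permutations of 7 items with no fixed point.
By inclusion–exclusion this is Σ_{j=0}^{7} (−1)^j C(7,j)·(7−j)!.
Computing: 5040 − 5040 + 2520 − 840 + 210 − 42 + 7 − 1 = 1854.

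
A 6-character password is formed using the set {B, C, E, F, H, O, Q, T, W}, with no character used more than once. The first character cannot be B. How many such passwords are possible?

53760

The first character has 9−1 = 8 choices (anything except B).
The remaining 5 characters are filled from the other 8 symbols without repetition: 8 × 7 × 6 × 5 × 4 = 6720.
Total: 8 × 6720 = 53760.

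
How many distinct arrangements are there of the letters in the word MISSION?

1260

MISSION has 7 letters with I appearing twice and S appearing twice.
The number of distinct arrangements is 7!/(2!·2!) = 5040/4 = 1260.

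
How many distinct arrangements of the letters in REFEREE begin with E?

60

Fix E in the first position and arrange the remaining 6 letters.
Those 6 letters have E appearing 3 times and R appearing twice, giving (6)!/(3!·2!) = 60.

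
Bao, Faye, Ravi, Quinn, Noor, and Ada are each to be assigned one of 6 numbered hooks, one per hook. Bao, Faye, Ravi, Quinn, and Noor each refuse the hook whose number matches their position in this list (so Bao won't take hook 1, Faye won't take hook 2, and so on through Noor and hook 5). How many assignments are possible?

309

Let Aᵢ (for 1 ≤ i ≤ 5) be the placements that put person i in their forbidden hook. Any j of these fix j positions, leaving (6−j)! ways to fill the rest, and there are C(5,j) ways to pick which j.
By inclusion–exclusion, the number of valid placements is Σ_{j=0}^{5} (−1)^j C(5,j)·(6−j)!.
Computing: 720 − 600 + 240 − 60 + 10 − 1 = 309.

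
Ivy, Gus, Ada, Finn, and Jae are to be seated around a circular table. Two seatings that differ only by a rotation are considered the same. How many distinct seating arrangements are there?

24

Seat Ivy anywhere (absorbing the rotational symmetry), then permute the other 4: (4)! = 24.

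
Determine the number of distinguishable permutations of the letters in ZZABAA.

Letter multiplicities in ZZABAA: A×3, B×1, Z×2.
The number of distinct arrangements is 6!/(3!·2!) = 720/12 = 60.

60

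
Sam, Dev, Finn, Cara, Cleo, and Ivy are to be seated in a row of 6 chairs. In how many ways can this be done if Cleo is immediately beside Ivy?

Place the 4 others and the Cleo-Ivy pair as 5 objects in a line; the pair has 2 internal arrangements.
So the count is 2·(5)! = 240.

240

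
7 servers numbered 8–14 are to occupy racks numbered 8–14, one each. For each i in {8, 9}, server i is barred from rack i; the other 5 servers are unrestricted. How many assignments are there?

3720

Let Aᵢ (for i ∈ {8, 9}) be the placements that put server i in its forbidden rack. Any j of these fix j positions, leaving (7−j)! ways to fill the rest, and there are C(2,j) ways to pick which j.
By inclusion–exclusion, the number of valid placements is Σ_{j=0}^{2} (−1)^j C(2,j)·(7−j)!.
Computing: 5040 − 1440 + 120 = 3720.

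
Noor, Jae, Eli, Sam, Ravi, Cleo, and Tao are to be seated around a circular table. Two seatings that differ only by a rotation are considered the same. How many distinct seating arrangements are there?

Seat Noor anywhere (absorbing the rotational symmetry), then permute the other 6: (6)! = 720.

720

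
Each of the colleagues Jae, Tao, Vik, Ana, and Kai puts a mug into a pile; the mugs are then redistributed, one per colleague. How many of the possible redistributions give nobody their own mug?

44

Count assignments avoiding every fixed point. For any j of the 5 colleagues fixed to their own mug, the other 5−j can be arranged in (5−j)! ways.
By inclusion–exclusion this is Σ_{j=0}^{5} (−1)^j C(5,j)·(5−j)!.
Computing: 120 − 120 + 60 − 20 + 5 − 1 = 44.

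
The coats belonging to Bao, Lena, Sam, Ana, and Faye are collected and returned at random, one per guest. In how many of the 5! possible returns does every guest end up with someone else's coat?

Let Aᵢ be the assignments in which guest i gets their own coat. We want the size of the complement of A₁∪…∪A_5.
By inclusion–exclusion this is Σ_{j=0}^{5} (−1)^j C(5,j)·(5−j)!.
Computing: 120 − 120 + 60 − 20 + 5 − 1 = 44.

44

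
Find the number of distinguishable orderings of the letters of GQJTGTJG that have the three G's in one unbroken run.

Treat the 3 copies of G as a single block. The multiset to arrange is then {GGG, J, J, Q, T, T}, 6 items in all.
That gives (6)!/(2!·2!) = 180 arrangements.

180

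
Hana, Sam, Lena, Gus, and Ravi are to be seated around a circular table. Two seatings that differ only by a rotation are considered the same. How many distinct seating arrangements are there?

Fix one person's seat to break rotational symmetry; the remaining 4 people can be arranged in (4)! = 24 ways.

24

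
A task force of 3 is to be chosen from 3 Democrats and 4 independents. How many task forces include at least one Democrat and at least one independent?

30

Unrestricted: C(7,3) = 35 ways to pick any 3 of the 7.
Subtract selections that omit an entire group: no Democrats → C(4,3) = 4; no independents → C(3,3) = 1.
Both groups omitted at once is impossible, so 35 − 5 = 30.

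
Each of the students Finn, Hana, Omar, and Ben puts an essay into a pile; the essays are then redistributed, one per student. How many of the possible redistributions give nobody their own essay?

9

Count assignments avoiding every fixed point. For any j of the 4 students fixed to their own essay, the other 4−j can be arranged in (4−j)! ways.
By inclusion–exclusion this is Σ_{j=0}^{4} (−1)^j C(4,j)·(4−j)!.
Computing: 24 − 24 + 12 − 4 + 1 = 9.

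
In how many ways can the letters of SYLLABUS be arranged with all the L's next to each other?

Treat the 2 copies of L as a single block. The multiset to arrange is then {LL, A, B, S, S, U, Y}, 7 items in all.
That gives (7)!/(2!) = 2520 arrangements.

2520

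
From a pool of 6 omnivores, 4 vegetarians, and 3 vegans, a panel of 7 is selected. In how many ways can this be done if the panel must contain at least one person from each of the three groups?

1559

Total 7-person selections from all 13: C(13,7) = 1716.
Selections missing a whole group: no omnivores → C(7,7) = 1; no vegetarians → C(9,7) = 36; no vegans → C(10,7) = 120.
Add back selections omitting two groups (i.e. drawn from a single group): C(6,7) + C(4,7) + C(3,7) = 0.
By inclusion–exclusion: 1716 − 157 + 0 = 1559.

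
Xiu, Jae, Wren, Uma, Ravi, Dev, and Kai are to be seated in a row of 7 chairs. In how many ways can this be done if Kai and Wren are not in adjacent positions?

There are 7! = 5040 arrangements in all. If Kai and Wren are adjacent, merging them into one block gives 2·(6)! = 1440 arrangements.
So 5040 − 1440 = 3600 arrangements keep them apart.

3600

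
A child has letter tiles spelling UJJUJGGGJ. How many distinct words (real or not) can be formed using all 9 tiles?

1260

UJJUJGGGJ has 9 letters with G appearing 3 times, J appearing 4 times, and U appearing twice.
Dividing 9! = 362880 by 4!·3!·2! = 288 for the repeated letters gives 1260.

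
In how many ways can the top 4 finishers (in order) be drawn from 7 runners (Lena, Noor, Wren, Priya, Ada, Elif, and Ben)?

This is an ordered selection of 4 from 7: P(7,4).
That gives 7 × 6 × 5 × 4 = 840.

840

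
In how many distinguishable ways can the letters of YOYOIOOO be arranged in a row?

YOYOIOOO has 8 letters with O appearing 5 times and Y appearing twice.
The number of distinct arrangements is 8!/(5!·2!) = 40320/240 = 168.

168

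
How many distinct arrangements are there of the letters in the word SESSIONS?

1680

The 8 letters of SESSIONS have repeats: S appearing 4 times.
The number of distinct arrangements is 8!/(4!) = 40320/24 = 1680.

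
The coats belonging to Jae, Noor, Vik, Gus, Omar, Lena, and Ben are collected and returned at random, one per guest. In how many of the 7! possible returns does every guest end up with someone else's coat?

Count assignments avoiding every fixed point. For any j of the 7 guests fixed to their own coat, the other 7−j can be arranged in (7−j)! ways.
By inclusion–exclusion this is Σ_{j=0}^{7} (−1)^j C(7,j)·(7−j)!.
Computing: 5040 − 5040 + 2520 − 840 + 210 − 42 + 7 − 1 = 1854.

1854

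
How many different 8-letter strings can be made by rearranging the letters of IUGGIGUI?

Letter multiplicities in IUGGIGUI: G×3, I×3, U×2.
Dividing 8! = 40320 by 3!·3!·2! = 72 for the repeated letters gives 560.

560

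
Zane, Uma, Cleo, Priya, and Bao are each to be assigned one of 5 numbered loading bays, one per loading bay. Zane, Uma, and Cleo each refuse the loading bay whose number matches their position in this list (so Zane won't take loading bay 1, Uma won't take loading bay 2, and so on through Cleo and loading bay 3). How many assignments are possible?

Let Aᵢ (for i ∈ {1, 2, 3}) be the placements that put person i in their forbidden loading bay. Any j of these fix j positions, leaving (5−j)! ways to fill the rest, and there are C(3,j) ways to pick which j.
By inclusion–exclusion, the number of valid placements is Σ_{j=0}^{3} (−1)^j C(3,j)·(5−j)!.
Computing: 120 − 72 + 18 − 2 = 64.

64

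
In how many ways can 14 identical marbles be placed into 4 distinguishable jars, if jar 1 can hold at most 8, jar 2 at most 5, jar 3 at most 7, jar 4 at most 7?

By stars and bars, unrestricted non-negative solutions to x_1+…+x_4 = 14 number C(14+3,3) = 680.
Subtract solutions that violate a single cap (substitute x_i' = x_i − (cap_i+1)): x_1 ≥ 9 gives C(8,3) = 56; x_2 ≥ 6 gives C(11,3) = 165; x_3 ≥ 8 gives C(9,3) = 84; x_4 ≥ 8 gives C(9,3) = 84. Together 389.
Add back pairs where two caps are both exceeded: 0 + 0 + 0 + 1 + 1 + 0 = 2.
By inclusion–exclusion the count is 680 − 389 + 2 = 293.

293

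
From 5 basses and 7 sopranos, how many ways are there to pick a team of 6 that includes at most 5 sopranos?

917

Split by how many sopranos are chosen (0 through 5).
Sum: C(7,0)·C(5,6) + C(7,1)·C(5,5) + C(7,2)·C(5,4) + C(7,3)·C(5,3) + C(7,4)·C(5,2) + C(7,5)·C(5,1) = 0 + 7 + 105 + 350 + 350 + 105 = 917.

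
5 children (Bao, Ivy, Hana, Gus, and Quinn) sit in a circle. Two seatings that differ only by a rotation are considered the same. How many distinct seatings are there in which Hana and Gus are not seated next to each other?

12

All circular seatings of 5 people number (4)! = 24.
Those with Hana next to Gus: fuse the pair into one unit and seat 4 units around a circle — 2·(3)! = 12.
Subtracting, 24 − 12 = 12.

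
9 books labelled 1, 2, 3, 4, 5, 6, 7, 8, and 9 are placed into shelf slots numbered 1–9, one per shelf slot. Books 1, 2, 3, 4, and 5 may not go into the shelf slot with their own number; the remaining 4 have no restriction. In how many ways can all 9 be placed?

205056

Let Aᵢ (for 1 ≤ i ≤ 5) be the placements that put book i in its forbidden shelf slot. Any j of these fix j positions, leaving (9−j)! ways to fill the rest, and there are C(5,j) ways to pick which j.
By inclusion–exclusion, the number of valid placements is Σ_{j=0}^{5} (−1)^j C(5,j)·(9−j)!.
Computing: 362880 − 201600 + 50400 − 7200 + 600 − 24 = 205056.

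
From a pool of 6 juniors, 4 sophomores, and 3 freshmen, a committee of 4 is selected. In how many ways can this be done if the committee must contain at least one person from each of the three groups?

360

Total 4-person selections from all 13: C(13,4) = 715.
Subtract selections that omit an entire group: no juniors → C(7,4) = 35; no sophomores → C(9,4) = 126; no freshmen → C(10,4) = 210.
Add back selections omitting two groups (i.e. drawn from a single group): C(6,4) + C(4,4) + C(3,4) = 16.
By inclusion–exclusion: 715 − 371 + 16 = 360.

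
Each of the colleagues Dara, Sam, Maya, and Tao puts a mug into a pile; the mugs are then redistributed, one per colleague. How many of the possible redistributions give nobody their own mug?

9

Count assignments avoiding every fixed point. For any j of the 4 colleagues fixed to their own mug, the other 4−j can be arranged in (4−j)! ways.
By inclusion–exclusion this is Σ_{j=0}^{4} (−1)^j C(4,j)·(4−j)!.
Computing: 24 − 24 + 12 − 4 + 1 = 9.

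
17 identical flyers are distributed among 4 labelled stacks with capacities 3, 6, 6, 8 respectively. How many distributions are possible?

Without the upper bounds there are C(20,3) = 1140 ways to split 17 among 4 stacks.
Subtract solutions that violate a single cap (substitute x_i' = x_i − (cap_i+1)): x_1 ≥ 4 gives C(16,3) = 560; x_2 ≥ 7 gives C(13,3) = 286; x_3 ≥ 7 gives C(13,3) = 286; x_4 ≥ 9 gives C(11,3) = 165. Together 1297.
Add back pairs where two caps are both exceeded: 84 + 84 + 35 + 20 + 4 + 4 = 231.
By inclusion–exclusion the count is 1140 − 1297 + 231 = 74.

74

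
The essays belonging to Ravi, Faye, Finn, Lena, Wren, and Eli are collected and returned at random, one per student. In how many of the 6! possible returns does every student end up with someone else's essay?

Let Aᵢ be the assignments in which student i gets their own essay. We want the size of the complement of A₁∪…∪A_6.
By inclusion–exclusion this is Σ_{j=0}^{6} (−1)^j C(6,j)·(6−j)!.
Computing: 720 − 720 + 360 − 120 + 30 − 6 + 1 = 265.

265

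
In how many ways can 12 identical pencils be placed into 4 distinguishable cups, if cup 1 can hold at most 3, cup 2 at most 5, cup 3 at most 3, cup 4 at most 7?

Without the upper bounds there are C(15,3) = 455 ways to split 12 among 4 cups.
Subtract solutions that violate a single cap (substitute x_i' = x_i − (cap_i+1)): x_1 ≥ 4 gives C(11,3) = 165; x_2 ≥ 6 gives C(9,3) = 84; x_3 ≥ 4 gives C(11,3) = 165; x_4 ≥ 8 gives C(7,3) = 35. Together 449.
Add back pairs where two caps are both exceeded: 10 + 35 + 1 + 10 + 0 + 1 = 57.
By inclusion–exclusion the count is 455 − 449 + 57 = 63.

63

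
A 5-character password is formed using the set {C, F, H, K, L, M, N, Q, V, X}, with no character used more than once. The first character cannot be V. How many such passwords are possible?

27216

The first character has 10−1 = 9 choices (anything except V).
The remaining 4 characters are filled from the other 9 symbols without repetition: 9 × 8 × 7 × 6 = 3024.
Total: 9 × 3024 = 27216.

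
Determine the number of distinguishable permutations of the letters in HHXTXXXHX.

504

HHXTXXXHX has 9 letters with H appearing 3 times and X appearing 5 times.
The number of distinct arrangements is 9!/(5!·3!) = 362880/720 = 504.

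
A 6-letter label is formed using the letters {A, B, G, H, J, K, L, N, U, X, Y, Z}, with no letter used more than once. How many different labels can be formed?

This is a permutation of 6 out of 12: P(12,6) = 12!/6!.
12 × 11 × 10 × 9 × 8 × 7 = 665280.

665280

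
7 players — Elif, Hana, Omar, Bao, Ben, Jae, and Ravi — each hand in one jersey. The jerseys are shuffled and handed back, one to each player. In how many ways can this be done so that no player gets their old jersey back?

1854

Let Aᵢ be the assignments in which player i gets their old jersey. We want the size of the complement of A₁∪…∪A_7.
By inclusion–exclusion this is Σ_{j=0}^{7} (−1)^j C(7,j)·(7−j)!.
Computing: 5040 − 5040 + 2520 − 840 + 210 − 42 + 7 − 1 = 1854.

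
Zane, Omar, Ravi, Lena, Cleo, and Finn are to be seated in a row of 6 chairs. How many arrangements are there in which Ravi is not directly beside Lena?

There are 6! = 720 arrangements in all. If Ravi and Lena are adjacent, merging them into one block gives 2·(5)! = 240 arrangements.
So 720 − 240 = 480 arrangements keep them apart.

480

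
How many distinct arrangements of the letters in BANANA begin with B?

Fix B in the first position and arrange the remaining 5 letters.
Those 5 letters have A appearing 3 times and N appearing twice, giving (5)!/(3!·2!) = 10.

10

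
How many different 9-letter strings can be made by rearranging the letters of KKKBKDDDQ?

The 9 letters of KKKBKDDDQ have repeats: D appearing 3 times and K appearing 4 times.
Dividing 9! = 362880 by 4!·3! = 144 for the repeated letters gives 2520.

2520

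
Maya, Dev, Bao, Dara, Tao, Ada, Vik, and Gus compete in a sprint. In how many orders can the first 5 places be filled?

6720

This is an ordered selection of 5 from 8: P(8,5).
That gives 8 × 7 × 6 × 5 × 4 = 6720.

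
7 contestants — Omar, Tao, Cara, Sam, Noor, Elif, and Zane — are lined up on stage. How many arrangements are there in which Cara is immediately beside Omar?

1440

Treat {Cara, Omar} as a single unit. There are 6 units to order, and the pair itself can be ordered 2 ways.
So the count is 2·(6)! = 1440.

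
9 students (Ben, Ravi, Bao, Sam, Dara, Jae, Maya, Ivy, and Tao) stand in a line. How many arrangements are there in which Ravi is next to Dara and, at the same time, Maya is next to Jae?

20160

Treat {Ravi,Dara} as one block (2 orders) and {Maya,Jae} as another (2 orders).
That leaves 7 units to arrange: 2 × 2 × 7! = 4 × 5040 = 20160.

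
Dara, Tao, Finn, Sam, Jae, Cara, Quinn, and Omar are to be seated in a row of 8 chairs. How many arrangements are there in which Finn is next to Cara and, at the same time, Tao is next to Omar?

Treat {Finn,Cara} as one block (2 orders) and {Tao,Omar} as another (2 orders).
That leaves 6 units to arrange: 2 × 2 × 6! = 4 × 720 = 2880.

2880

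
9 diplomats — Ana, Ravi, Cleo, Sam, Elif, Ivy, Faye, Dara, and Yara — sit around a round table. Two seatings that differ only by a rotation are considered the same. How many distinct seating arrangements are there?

Around a circle, 9 distinct people have 9!/9 = (8)! = 40320 rotationally distinct seatings.

40320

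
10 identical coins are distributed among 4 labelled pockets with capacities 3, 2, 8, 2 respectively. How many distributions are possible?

Without the upper bounds there are C(13,3) = 286 ways to split 10 among 4 pockets.
Subtract solutions that violate a single cap (substitute x_i' = x_i − (cap_i+1)): x_1 ≥ 4 gives C(9,3) = 84; x_2 ≥ 3 gives C(10,3) = 120; x_3 ≥ 9 gives C(4,3) = 4; x_4 ≥ 3 gives C(10,3) = 120. Together 328.
Add back pairs where two caps are both exceeded: 20 + 0 + 20 + 0 + 35 + 0 = 75.
Subtract triples: 0 + 1 + 0 + 0 = 1.
By inclusion–exclusion the count is 286 − 328 + 75 − 1 = 32.

32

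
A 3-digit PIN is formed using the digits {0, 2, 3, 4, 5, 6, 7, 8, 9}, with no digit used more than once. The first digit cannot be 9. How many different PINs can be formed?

The first digit has 9−1 = 8 choices (anything except 9).
The remaining 2 digits are filled from the other 8 symbols without repetition: 8 × 7 = 56.
Total: 8 × 56 = 448.

448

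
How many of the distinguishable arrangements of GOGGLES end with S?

120

With the last slot taken by S, it remains to arrange the other 6 letters (GOGGLE).
Those 6 letters have G appearing 3 times, giving (6)!/(3!) = 120.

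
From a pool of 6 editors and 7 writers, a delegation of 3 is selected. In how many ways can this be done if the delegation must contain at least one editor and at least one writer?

Unrestricted: C(13,3) = 286 ways to pick any 3 of the 13.
Subtract selections that omit an entire group: no editors → C(7,3) = 35; no writers → C(6,3) = 20.
Both groups omitted at once is impossible, so 286 − 55 = 231.

231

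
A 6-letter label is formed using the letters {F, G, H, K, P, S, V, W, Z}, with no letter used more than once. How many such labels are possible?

This is a permutation of 6 out of 9: P(9,6) = 9!/3!.
9 × 8 × 7 × 6 × 5 × 4 = 60480.

60480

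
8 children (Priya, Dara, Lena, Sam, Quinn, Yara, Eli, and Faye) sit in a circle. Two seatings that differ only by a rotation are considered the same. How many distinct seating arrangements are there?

5040

Fix one person's seat to break rotational symmetry; the remaining 7 people can be arranged in (7)! = 5040 ways.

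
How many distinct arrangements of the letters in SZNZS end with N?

With the last slot taken by N, it remains to arrange the other 4 letters (SZZS).
Those 4 letters have S appearing twice and Z appearing twice, giving (4)!/(2!·2!) = 6.

6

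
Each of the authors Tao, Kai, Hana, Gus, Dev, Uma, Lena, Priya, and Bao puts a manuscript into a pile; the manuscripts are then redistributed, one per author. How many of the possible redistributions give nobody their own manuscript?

133496

Count assignments avoiding every fixed point. For any j of the 9 authors fixed to their own manuscript, the other 9−j can be arranged in (9−j)! ways.
By inclusion–exclusion this is Σ_{j=0}^{9} (−1)^j C(9,j)·(9−j)!.
Computing: 362880 − 362880 + 181440 − 60480 + 15120 − 3024 + 504 − 72 + 9 − 1 = 133496.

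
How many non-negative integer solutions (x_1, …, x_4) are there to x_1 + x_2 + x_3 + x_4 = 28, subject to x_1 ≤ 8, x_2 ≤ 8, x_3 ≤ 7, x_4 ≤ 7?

10

Without the upper bounds there are C(31,3) = 4495 ways to split 28 among 4 variables.
Subtract solutions that violate a single cap (substitute x_i' = x_i − (cap_i+1)): x_1 ≥ 9 gives C(22,3) = 1540; x_2 ≥ 9 gives C(22,3) = 1540; x_3 ≥ 8 gives C(23,3) = 1771; x_4 ≥ 8 gives C(23,3) = 1771. Together 6622.
Add back pairs where two caps are both exceeded: 286 + 364 + 364 + 364 + 364 + 455 = 2197.
Subtract triples: 10 + 10 + 20 + 20 = 60.
By inclusion–exclusion the count is 4495 − 6622 + 2197 − 60 = 10.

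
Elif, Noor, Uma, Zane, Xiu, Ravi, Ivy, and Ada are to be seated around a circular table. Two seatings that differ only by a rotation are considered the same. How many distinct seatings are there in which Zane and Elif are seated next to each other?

Glue Zane and Elif into a block (2 internal orders). Seating 7 units around a circle gives (6)! arrangements.
So 2 × (6)! = 2 × 720 = 1440.

1440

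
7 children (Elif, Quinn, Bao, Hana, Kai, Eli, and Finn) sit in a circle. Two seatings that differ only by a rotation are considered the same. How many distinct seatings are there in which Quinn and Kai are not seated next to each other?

480

All circular seatings of 7 people number (6)! = 720.
Those with Quinn next to Kai: fuse the pair into one unit and seat 6 units around a circle — 2·(5)! = 240.
Subtracting, 720 − 240 = 480.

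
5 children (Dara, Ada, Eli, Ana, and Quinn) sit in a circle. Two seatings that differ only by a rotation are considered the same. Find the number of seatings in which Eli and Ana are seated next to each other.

12

Treat {Eli, Ana} as one unit (2 internal orders) and seat the resulting 4 units around the table: (3)! circular arrangements.
So 2 × (3)! = 2 × 6 = 12.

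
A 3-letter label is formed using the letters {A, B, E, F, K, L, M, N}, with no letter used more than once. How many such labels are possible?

336

Choose and order 3 of the 8 symbols: the first letter has 8 options, the next 7, then 6.
That product is 8 × 7 × 6 = 336.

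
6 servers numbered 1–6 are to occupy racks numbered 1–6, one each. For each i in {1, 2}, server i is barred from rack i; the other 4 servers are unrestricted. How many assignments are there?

Let Aᵢ (for i ∈ {1, 2}) be the placements that put server i in its forbidden rack. Any j of these fix j positions, leaving (6−j)! ways to fill the rest, and there are C(2,j) ways to pick which j.
By inclusion–exclusion, the number of valid placements is Σ_{j=0}^{2} (−1)^j C(2,j)·(6−j)!.
Computing: 720 − 240 + 24 = 504.

504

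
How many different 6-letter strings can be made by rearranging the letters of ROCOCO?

60

The 6 letters of ROCOCO have repeats: C appearing twice and O appearing 3 times.
So there are 6! / (3!·2!) = 60 distinguishable arrangements.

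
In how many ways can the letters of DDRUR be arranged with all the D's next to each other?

12

Treat the 2 copies of D as a single block. The multiset to arrange is then {DD, R, R, U}, 4 items in all.
That gives (4)!/(2!) = 12 arrangements.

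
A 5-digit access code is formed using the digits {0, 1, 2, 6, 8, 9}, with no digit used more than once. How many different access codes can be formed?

With no repetition, fill the 5 digits in order: 6 choices, then 5, down to 2.
That product is 6 × 5 × 4 × 3 × 2 = 720.

720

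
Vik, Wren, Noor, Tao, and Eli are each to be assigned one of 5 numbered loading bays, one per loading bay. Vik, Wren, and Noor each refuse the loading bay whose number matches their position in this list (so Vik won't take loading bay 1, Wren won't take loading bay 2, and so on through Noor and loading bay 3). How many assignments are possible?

64

Let Aᵢ (for i ∈ {1, 2, 3}) be the placements that put person i in their forbidden loading bay. Any j of these fix j positions, leaving (5−j)! ways to fill the rest, and there are C(3,j) ways to pick which j.
By inclusion–exclusion, the number of valid placements is Σ_{j=0}^{3} (−1)^j C(3,j)·(5−j)!.
Computing: 120 − 72 + 18 − 2 = 64.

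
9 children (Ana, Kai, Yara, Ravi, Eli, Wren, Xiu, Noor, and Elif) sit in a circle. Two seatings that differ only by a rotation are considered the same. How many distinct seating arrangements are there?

Fix one person's seat to break rotational symmetry; the remaining 8 people can be arranged in (8)! = 40320 ways.

40320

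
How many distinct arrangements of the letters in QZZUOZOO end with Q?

140

Fix Q in the last position and arrange the remaining 7 letters.
Those 7 letters have O appearing 3 times and Z appearing 3 times, giving (7)!/(3!·3!) = 140.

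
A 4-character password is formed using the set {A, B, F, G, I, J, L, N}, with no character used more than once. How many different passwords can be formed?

1680

Choose and order 4 of the 8 symbols: the first character has 8 options, the next 7, then 6, 5.
That product is 8 × 7 × 6 × 5 = 1680.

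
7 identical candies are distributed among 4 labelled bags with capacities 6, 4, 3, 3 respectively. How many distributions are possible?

Ignoring the caps, the number of non-negative solutions to x_1+…+x_4 = 7 is C(10,3) = 120.
Subtract solutions that violate a single cap (substitute x_i' = x_i − (cap_i+1)): x_1 ≥ 7 gives C(3,3) = 1; x_2 ≥ 5 gives C(5,3) = 10; x_3 ≥ 4 gives C(6,3) = 20; x_4 ≥ 4 gives C(6,3) = 20. Together 51.
No two caps can be exceeded simultaneously, so the pair terms are all 0.
By inclusion–exclusion the count is 120 − 51 + 0 = 69.

69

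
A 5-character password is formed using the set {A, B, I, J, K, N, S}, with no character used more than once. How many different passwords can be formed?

2520

Choose and order 5 of the 7 symbols: the first character has 7 options, the next 6, and so on down to 3.
That product is 7 × 6 × 5 × 4 × 3 = 2520.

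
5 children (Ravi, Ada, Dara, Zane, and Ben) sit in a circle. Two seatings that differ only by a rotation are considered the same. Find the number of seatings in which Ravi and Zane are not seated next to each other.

12

All circular seatings of 5 people number (4)! = 24.
Those with Ravi next to Zane: fuse the pair into one unit and seat 4 units around a circle — 2·(3)! = 12.
Subtracting, 24 − 12 = 12.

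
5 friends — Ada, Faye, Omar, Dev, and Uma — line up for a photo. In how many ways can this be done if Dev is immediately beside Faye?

48

Place the 3 others and the Dev-Faye pair as 4 objects in a line; the pair has 2 internal arrangements.
That gives 2 × 4! = 2 × 24 = 48.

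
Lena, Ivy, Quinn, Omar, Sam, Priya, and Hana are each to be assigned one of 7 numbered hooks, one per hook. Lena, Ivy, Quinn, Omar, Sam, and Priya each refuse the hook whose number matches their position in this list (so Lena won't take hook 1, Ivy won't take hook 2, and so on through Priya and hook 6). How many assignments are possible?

2119

Let Aᵢ (for 1 ≤ i ≤ 6) be the placements that put person i in their forbidden hook. Any j of these fix j positions, leaving (7−j)! ways to fill the rest, and there are C(6,j) ways to pick which j.
By inclusion–exclusion, the number of valid placements is Σ_{j=0}^{6} (−1)^j C(6,j)·(7−j)!.
Computing: 5040 − 4320 + 1800 − 480 + 90 − 12 + 1 = 2119.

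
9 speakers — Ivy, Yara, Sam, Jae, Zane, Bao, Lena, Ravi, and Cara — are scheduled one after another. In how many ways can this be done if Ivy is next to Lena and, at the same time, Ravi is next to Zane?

Treat {Ivy,Lena} as one block (2 orders) and {Ravi,Zane} as another (2 orders).
That leaves 7 units to arrange: 2 × 2 × 7! = 4 × 5040 = 20160.

20160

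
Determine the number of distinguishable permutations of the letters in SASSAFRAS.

2520

Letter multiplicities in SASSAFRAS: A×3, F×1, R×1, S×4.
The number of distinct arrangements is 9!/(4!·3!) = 362880/144 = 2520.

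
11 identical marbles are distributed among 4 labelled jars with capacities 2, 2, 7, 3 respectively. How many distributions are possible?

By stars and bars, unrestricted non-negative solutions to x_1+…+x_4 = 11 number C(11+3,3) = 364.
Subtract solutions that violate a single cap (substitute x_i' = x_i − (cap_i+1)): x_1 ≥ 3 gives C(11,3) = 165; x_2 ≥ 3 gives C(11,3) = 165; x_3 ≥ 8 gives C(6,3) = 20; x_4 ≥ 4 gives C(10,3) = 120. Together 470.
Add back pairs where two caps are both exceeded: 56 + 1 + 35 + 1 + 35 + 0 = 128.
Subtract triples: 0 + 4 + 0 + 0 = 4.
By inclusion–exclusion the count is 364 − 470 + 128 − 4 = 18.

18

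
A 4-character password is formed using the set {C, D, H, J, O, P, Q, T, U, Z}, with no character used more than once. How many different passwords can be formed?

5040

Choose and order 4 of the 10 symbols: the first character has 10 options, the next 9, then 8, 7.
That product is 10 × 9 × 8 × 7 = 5040.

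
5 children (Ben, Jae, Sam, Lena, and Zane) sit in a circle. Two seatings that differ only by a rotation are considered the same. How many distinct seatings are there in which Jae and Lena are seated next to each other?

12

Treat {Jae, Lena} as one unit (2 internal orders) and seat the resulting 4 units around the table: (3)! circular arrangements.
So 2 × (3)! = 2 × 6 = 12.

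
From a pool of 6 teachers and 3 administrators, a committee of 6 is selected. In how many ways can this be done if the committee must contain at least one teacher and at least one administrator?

83

Total 6-person selections from all 9: C(9,6) = 84.
Selections missing a whole group: no teachers → C(3,6) = 0; no administrators → C(6,6) = 1.
Both groups omitted at once is impossible, so 84 − 1 = 83.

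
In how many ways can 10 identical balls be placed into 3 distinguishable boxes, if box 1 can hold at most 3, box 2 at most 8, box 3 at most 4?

Ignoring the caps, the number of non-negative solutions to x_1+…+x_3 = 10 is C(12,2) = 66.
Subtract solutions that violate a single cap (substitute x_i' = x_i − (cap_i+1)): x_1 ≥ 4 gives C(8,2) = 28; x_2 ≥ 9 gives C(3,2) = 3; x_3 ≥ 5 gives C(7,2) = 21. Together 52.
Add back pairs where two caps are both exceeded: 0 + 3 + 0 = 3.
By inclusion–exclusion the count is 66 − 52 + 3 = 17.

17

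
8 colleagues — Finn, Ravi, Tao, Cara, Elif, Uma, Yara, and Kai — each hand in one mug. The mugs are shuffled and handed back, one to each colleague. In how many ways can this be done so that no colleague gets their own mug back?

14833

This is the derangement count D_8: permutations of 8 items with no fixed point.
By inclusion–exclusion this is Σ_{j=0}^{8} (−1)^j C(8,j)·(8−j)!.
Computing: 40320 − 40320 + 20160 − 6720 + 1680 − 336 + 56 − 8 + 1 = 14833.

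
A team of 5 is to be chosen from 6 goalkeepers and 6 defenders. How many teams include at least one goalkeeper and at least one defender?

780

With no constraint there are C(12,5) = 792 possible selections.
Subtract selections that omit an entire group: no goalkeepers → C(6,5) = 6; no defenders → C(6,5) = 6.
Both groups omitted at once is impossible, so 792 − 12 = 780.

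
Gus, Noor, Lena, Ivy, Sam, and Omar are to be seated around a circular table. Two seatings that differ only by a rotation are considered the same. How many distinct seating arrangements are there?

120

Seat Gus anywhere (absorbing the rotational symmetry), then permute the other 5: (5)! = 120.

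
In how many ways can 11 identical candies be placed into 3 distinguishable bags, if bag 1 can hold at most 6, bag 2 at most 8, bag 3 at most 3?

By stars and bars, unrestricted non-negative solutions to x_1+…+x_3 = 11 number C(11+2,2) = 78.
Subtract solutions that violate a single cap (substitute x_i' = x_i − (cap_i+1)): x_1 ≥ 7 gives C(6,2) = 15; x_2 ≥ 9 gives C(4,2) = 6; x_3 ≥ 4 gives C(9,2) = 36. Together 57.
Add back pairs where two caps are both exceeded: 0 + 1 + 0 = 1.
By inclusion–exclusion the count is 78 − 57 + 1 = 22.

22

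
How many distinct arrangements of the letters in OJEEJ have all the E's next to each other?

12

Treat the 2 copies of E as a single block. The multiset to arrange is then {EE, J, J, O}, 4 items in all.
That gives (4)!/(2!) = 12 arrangements.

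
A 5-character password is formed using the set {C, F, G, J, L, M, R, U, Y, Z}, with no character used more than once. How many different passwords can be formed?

30240

This is a permutation of 5 out of 10: P(10,5) = 10!/5!.
That product is 10 × 9 × 8 × 7 × 6 = 30240.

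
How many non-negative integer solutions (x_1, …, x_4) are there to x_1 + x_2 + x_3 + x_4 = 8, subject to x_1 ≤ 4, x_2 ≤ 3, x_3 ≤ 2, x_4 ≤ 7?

58

Ignoring the caps, the number of non-negative solutions to x_1+…+x_4 = 8 is C(11,3) = 165.
Subtract solutions that violate a single cap (substitute x_i' = x_i − (cap_i+1)): x_1 ≥ 5 gives C(6,3) = 20; x_2 ≥ 4 gives C(7,3) = 35; x_3 ≥ 3 gives C(8,3) = 56; x_4 ≥ 8 gives C(3,3) = 1. Together 112.
Add back pairs where two caps are both exceeded: 0 + 1 + 0 + 4 + 0 + 0 = 5.
By inclusion–exclusion the count is 165 − 112 + 5 = 58.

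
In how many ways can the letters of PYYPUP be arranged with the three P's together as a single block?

12

Treat the 3 copies of P as a single block. The multiset to arrange is then {PPP, U, Y, Y}, 4 items in all.
That gives (4)!/(2!) = 12 arrangements.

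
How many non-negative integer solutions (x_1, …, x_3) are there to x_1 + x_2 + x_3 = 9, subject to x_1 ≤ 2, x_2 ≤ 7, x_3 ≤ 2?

6

Without the upper bounds there are C(11,2) = 55 ways to split 9 among 3 variables.
Subtract solutions that violate a single cap (substitute x_i' = x_i − (cap_i+1)): x_1 ≥ 3 gives C(8,2) = 28; x_2 ≥ 8 gives C(3,2) = 3; x_3 ≥ 3 gives C(8,2) = 28. Together 59.
Add back pairs where two caps are both exceeded: 0 + 10 + 0 = 10.
By inclusion–exclusion the count is 55 − 59 + 10 = 6.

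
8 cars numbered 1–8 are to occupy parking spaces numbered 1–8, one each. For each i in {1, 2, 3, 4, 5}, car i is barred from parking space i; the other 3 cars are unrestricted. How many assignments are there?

21234

Let Aᵢ (for 1 ≤ i ≤ 5) be the placements that put car i in its forbidden parking space. Any j of these fix j positions, leaving (8−j)! ways to fill the rest, and there are C(5,j) ways to pick which j.
By inclusion–exclusion, the number of valid placements is Σ_{j=0}^{5} (−1)^j C(5,j)·(8−j)!.
Computing: 40320 − 25200 + 7200 − 1200 + 120 − 6 = 21234.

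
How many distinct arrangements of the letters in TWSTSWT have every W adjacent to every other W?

60

Treat the 2 copies of W as a single block. The multiset to arrange is then {WW, S, S, T, T, T}, 6 items in all.
That gives (6)!/(3!·2!) = 60 arrangements.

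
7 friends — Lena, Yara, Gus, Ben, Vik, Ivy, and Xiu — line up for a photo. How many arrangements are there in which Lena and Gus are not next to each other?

3600

There are 7! = 5040 arrangements in all. If Lena and Gus are adjacent, merging them into one block gives 2·(6)! = 1440 arrangements.
Complementary counting: 5040 − 1440 = 3600.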